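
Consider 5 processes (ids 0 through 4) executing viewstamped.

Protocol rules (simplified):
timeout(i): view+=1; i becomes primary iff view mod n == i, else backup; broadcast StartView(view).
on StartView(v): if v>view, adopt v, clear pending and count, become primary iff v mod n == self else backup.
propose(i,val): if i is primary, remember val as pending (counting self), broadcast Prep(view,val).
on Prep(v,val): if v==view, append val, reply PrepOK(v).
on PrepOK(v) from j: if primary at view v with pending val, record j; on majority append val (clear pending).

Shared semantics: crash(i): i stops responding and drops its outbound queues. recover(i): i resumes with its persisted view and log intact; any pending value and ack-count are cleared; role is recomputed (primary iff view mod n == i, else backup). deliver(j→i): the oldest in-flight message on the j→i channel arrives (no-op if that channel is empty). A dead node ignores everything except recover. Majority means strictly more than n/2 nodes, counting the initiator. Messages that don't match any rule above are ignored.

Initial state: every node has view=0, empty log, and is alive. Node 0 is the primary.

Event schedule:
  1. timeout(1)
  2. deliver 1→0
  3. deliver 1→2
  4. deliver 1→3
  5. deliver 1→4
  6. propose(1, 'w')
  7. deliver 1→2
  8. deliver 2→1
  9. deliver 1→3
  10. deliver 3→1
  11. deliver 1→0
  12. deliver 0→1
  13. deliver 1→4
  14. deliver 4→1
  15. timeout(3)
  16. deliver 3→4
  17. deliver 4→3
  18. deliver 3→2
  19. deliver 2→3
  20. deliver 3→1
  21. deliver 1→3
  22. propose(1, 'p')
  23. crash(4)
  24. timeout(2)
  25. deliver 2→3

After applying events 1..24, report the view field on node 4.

2

[1] timeout(1) → N1(prim v1 [-])
[2] deliver 1→0 → N0(back v1 [-])
[3] deliver 1→2 → N2(back v1 [-])
[4] deliver 1→3 → N3(back v1 [-])
[5] deliver 1→4 → N4(back v1 [-])
[6] propose(1,'w') → ∅
[7] deliver 1→2 → N2(back v1 [w])
[8] deliver 2→1 → ∅
[9] deliver 1→3 → N3(back v1 [w])
[10] deliver 3→1 → N1(prim v1 [w])
[11] deliver 1→0 → N0(back v1 [w])
[12] deliver 0→1 → ∅
[13] deliver 1→4 → N4(back v1 [w])
[14] deliver 4→1 → ∅
[15] timeout(3) → N3(back v2 [w])
[16] deliver 3→4 → N4(back v2 [w])
[17] deliver 4→3 → ∅
[18] deliver 3→2 → N2(prim v2 [w])
[19] deliver 2→3 → ∅
[20] deliver 3→1 → N1(back v2 [w])
[21] deliver 1→3 → ∅
[22] propose(1,'p') → ∅
[23] crash(4) → N4(✗back v2 [w])
[24] timeout(2) → N2(back v3 [w])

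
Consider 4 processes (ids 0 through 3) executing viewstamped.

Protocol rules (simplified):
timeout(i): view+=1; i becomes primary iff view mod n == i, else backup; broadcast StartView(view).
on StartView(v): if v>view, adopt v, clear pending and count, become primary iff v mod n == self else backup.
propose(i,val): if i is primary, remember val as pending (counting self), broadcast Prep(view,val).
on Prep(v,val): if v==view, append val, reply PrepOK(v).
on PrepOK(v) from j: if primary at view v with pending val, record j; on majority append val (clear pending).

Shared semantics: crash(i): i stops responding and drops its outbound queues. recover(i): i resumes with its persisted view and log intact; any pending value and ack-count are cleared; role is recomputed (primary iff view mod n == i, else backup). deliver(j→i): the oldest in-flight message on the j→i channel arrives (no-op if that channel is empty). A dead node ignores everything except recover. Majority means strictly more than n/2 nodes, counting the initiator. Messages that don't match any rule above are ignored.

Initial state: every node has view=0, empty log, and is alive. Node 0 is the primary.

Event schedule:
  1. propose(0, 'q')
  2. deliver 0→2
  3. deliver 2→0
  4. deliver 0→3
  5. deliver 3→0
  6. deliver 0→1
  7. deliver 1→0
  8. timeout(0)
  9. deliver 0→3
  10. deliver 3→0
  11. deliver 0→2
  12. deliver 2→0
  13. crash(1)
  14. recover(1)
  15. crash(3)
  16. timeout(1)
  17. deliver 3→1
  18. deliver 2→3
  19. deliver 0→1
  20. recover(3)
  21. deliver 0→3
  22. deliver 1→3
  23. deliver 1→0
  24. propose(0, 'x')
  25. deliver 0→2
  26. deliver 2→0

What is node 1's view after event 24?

step 1 propose(0,'q'): —
step 2 deliver 0→2: 2={back,v=0,log=q}
step 3 deliver 2→0: —
step 4 deliver 0→3: 3={back,v=0,log=q}
step 5 deliver 3→0: 0={prim,v=0,log=q}
step 6 deliver 0→1: 1={back,v=0,log=q}
step 7 deliver 1→0: —
step 8 timeout(0): 0={back,v=1,log=q}
step 9 deliver 0→3: 3={back,v=1,log=q}
step 10 deliver 3→0: —
step 11 deliver 0→2: 2={back,v=1,log=q}
step 12 deliver 2→0: —
step 13 crash(1): 1={✗back,v=0,log=q}
step 14 recover(1): 1={back,v=0,log=q}
step 15 crash(3): 3={✗back,v=1,log=q}
step 16 timeout(1): 1={prim,v=1,log=q}
step 17 deliver 3→1: —
step 18 deliver 2→3: —
step 19 deliver 0→1: —
step 20 recover(3): 3={back,v=1,log=q}
step 21 deliver 0→3: —
step 22 deliver 1→3: —
step 23 deliver 1→0: —
step 24 propose(0,'x'): —

1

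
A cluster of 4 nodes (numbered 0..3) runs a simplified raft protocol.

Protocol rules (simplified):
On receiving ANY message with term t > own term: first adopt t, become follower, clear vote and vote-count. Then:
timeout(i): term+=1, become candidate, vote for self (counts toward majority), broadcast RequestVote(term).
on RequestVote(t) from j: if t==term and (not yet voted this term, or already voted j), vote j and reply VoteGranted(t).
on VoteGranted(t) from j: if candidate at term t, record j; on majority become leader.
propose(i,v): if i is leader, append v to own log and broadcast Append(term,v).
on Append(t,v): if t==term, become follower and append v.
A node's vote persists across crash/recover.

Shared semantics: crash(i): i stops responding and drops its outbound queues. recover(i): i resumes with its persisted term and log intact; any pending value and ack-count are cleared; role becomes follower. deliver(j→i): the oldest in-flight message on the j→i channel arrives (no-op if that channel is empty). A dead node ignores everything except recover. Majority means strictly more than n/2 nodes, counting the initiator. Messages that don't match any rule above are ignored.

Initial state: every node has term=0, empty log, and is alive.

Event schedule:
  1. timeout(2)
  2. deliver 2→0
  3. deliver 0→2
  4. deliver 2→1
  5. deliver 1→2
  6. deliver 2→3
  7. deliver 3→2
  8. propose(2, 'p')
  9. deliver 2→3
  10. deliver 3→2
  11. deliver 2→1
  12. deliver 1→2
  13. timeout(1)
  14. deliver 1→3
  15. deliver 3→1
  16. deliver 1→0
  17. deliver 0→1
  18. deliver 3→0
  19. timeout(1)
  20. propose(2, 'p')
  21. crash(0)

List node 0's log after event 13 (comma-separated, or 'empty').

empty

step 1 timeout(2): 2={cand,t=1,log=-}
step 2 deliver 2→0: 0={foll,t=1,log=-}
step 3 deliver 0→2: —
step 4 deliver 2→1: 1={foll,t=1,log=-}
step 5 deliver 1→2: 2={lead,t=1,log=-}
step 6 deliver 2→3: 3={foll,t=1,log=-}
step 7 deliver 3→2: —
step 8 propose(2,'p'): 2={lead,t=1,log=p}
step 9 deliver 2→3: 3={foll,t=1,log=p}
step 10 deliver 3→2: —
step 11 deliver 2→1: 1={foll,t=1,log=p}
step 12 deliver 1→2: —
step 13 timeout(1): 1={cand,t=2,log=p}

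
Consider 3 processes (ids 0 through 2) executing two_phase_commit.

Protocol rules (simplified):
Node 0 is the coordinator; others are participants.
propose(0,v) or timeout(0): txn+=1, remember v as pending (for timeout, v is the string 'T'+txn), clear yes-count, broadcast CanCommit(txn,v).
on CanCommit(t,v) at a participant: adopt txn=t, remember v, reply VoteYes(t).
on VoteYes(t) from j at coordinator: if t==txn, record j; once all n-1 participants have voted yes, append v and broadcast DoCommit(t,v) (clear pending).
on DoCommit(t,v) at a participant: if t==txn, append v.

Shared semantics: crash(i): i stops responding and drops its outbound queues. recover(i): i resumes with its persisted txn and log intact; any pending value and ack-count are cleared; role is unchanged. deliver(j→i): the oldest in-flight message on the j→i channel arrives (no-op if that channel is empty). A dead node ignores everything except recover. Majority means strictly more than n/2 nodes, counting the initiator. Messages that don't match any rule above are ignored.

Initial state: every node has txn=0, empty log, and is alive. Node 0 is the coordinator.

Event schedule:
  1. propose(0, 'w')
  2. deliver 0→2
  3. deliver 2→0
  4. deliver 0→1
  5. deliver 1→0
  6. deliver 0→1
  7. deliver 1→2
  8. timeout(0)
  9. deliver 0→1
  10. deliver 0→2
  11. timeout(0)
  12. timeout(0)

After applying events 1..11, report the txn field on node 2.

step 1 propose(0,'w'): 0={coor,t=1,log=-}
step 2 deliver 0→2: 2={part,t=1,log=-}
step 3 deliver 2→0: —
step 4 deliver 0→1: 1={part,t=1,log=-}
step 5 deliver 1→0: 0={coor,t=1,log=w}
step 6 deliver 0→1: 1={part,t=1,log=w}
step 7 deliver 1→2: —
step 8 timeout(0): 0={coor,t=2,log=w}
step 9 deliver 0→1: 1={part,t=2,log=w}
step 10 deliver 0→2: 2={part,t=1,log=w}
step 11 timeout(0): 0={coor,t=3,log=w}

1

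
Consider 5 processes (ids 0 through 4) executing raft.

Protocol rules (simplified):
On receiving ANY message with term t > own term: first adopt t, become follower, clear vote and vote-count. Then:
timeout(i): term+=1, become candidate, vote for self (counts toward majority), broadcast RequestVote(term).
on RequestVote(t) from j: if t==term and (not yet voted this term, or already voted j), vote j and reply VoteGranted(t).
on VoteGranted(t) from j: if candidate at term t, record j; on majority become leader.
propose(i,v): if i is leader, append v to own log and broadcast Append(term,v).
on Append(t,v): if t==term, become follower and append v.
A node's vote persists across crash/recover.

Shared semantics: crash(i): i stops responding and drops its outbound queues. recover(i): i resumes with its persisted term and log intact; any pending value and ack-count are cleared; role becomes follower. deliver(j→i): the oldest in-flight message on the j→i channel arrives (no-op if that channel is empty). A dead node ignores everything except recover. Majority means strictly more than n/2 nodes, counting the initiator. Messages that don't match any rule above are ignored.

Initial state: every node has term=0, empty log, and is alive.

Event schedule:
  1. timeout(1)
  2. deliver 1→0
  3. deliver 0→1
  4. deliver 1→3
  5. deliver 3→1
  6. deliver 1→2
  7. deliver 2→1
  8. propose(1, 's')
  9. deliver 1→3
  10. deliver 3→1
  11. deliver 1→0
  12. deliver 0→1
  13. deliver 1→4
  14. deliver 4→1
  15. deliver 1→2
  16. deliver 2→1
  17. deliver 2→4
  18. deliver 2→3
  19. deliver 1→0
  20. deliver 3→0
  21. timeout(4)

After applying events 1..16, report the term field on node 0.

1

1. timeout(1):  <1:cand t1 ->
2. deliver 1→0:  <0:foll t1 ->
3. deliver 0→1:  nop
4. deliver 1→3:  <3:foll t1 ->
5. deliver 3→1:  <1:lead t1 ->
6. deliver 1→2:  <2:foll t1 ->
7. deliver 2→1:  nop
8. propose(1,'s'):  <1:lead t1 s>
9. deliver 1→3:  <3:foll t1 s>
10. deliver 3→1:  nop
11. deliver 1→0:  <0:foll t1 s>
12. deliver 0→1:  nop
13. deliver 1→4:  <4:foll t1 ->
14. deliver 4→1:  nop
15. deliver 1→2:  <2:foll t1 s>
16. deliver 2→1:  nop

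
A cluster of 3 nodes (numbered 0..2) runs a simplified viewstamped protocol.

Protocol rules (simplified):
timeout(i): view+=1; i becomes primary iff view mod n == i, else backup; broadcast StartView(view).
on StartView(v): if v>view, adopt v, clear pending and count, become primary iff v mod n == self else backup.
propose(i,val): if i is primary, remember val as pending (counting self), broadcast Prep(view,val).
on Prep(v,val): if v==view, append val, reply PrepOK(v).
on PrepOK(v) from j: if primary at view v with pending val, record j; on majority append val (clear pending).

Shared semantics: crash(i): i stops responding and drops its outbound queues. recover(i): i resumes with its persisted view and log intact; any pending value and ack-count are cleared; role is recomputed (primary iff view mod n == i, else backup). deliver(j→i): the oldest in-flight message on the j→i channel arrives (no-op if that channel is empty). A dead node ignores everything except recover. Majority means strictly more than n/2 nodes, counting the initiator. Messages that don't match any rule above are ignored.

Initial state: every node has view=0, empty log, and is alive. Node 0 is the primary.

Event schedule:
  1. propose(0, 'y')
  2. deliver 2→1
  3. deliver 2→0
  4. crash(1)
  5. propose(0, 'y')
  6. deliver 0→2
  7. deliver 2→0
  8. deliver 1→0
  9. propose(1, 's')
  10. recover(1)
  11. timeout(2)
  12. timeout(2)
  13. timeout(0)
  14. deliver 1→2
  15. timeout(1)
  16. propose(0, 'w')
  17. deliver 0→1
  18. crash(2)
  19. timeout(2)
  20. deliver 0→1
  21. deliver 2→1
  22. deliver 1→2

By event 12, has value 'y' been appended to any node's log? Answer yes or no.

yes

after 1 — propose(0,'y'): ·
after 2 — deliver 2→1: ·
after 3 — deliver 2→0: ·
after 4 — crash(1): n1:✗back/v0/[-]
after 5 — propose(0,'y'): ·
after 6 — deliver 0→2: n2:back/v0/[y]
after 7 — deliver 2→0: n0:prim/v0/[y]
after 8 — deliver 1→0: ·
after 9 — propose(1,'s'): ·
after 10 — recover(1): n1:back/v0/[-]
after 11 — timeout(2): n2:back/v1/[y]
after 12 — timeout(2): n2:prim/v2/[y]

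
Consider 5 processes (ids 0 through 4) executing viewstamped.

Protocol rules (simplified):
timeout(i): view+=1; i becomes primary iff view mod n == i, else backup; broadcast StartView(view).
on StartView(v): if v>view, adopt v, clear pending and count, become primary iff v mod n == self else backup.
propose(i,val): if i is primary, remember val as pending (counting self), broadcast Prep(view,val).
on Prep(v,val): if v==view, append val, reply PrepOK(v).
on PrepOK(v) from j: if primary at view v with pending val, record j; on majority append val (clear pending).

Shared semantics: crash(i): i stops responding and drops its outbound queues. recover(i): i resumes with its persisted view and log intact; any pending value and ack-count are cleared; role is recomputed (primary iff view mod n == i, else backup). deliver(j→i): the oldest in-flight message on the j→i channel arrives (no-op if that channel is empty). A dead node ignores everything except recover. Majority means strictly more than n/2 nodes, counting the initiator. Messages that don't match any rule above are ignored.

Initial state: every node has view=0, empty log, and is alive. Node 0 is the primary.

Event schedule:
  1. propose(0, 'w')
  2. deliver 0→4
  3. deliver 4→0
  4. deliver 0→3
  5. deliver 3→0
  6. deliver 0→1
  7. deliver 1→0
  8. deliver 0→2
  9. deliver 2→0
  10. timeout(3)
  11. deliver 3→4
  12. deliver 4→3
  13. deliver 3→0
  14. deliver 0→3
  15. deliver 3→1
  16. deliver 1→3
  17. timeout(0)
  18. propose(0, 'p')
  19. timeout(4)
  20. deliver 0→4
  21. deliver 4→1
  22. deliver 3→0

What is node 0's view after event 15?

e1 propose(0,'w'): ·
e2 deliver 0→4: 4[back,v=0,w]
e3 deliver 4→0: ·
e4 deliver 0→3: 3[back,v=0,w]
e5 deliver 3→0: 0[prim,v=0,w]
e6 deliver 0→1: 1[back,v=0,w]
e7 deliver 1→0: ·
e8 deliver 0→2: 2[back,v=0,w]
e9 deliver 2→0: ·
e10 timeout(3): 3[back,v=1,w]
e11 deliver 3→4: 4[back,v=1,w]
e12 deliver 4→3: ·
e13 deliver 3→0: 0[back,v=1,w]
e14 deliver 0→3: ·
e15 deliver 3→1: 1[prim,v=1,w]

1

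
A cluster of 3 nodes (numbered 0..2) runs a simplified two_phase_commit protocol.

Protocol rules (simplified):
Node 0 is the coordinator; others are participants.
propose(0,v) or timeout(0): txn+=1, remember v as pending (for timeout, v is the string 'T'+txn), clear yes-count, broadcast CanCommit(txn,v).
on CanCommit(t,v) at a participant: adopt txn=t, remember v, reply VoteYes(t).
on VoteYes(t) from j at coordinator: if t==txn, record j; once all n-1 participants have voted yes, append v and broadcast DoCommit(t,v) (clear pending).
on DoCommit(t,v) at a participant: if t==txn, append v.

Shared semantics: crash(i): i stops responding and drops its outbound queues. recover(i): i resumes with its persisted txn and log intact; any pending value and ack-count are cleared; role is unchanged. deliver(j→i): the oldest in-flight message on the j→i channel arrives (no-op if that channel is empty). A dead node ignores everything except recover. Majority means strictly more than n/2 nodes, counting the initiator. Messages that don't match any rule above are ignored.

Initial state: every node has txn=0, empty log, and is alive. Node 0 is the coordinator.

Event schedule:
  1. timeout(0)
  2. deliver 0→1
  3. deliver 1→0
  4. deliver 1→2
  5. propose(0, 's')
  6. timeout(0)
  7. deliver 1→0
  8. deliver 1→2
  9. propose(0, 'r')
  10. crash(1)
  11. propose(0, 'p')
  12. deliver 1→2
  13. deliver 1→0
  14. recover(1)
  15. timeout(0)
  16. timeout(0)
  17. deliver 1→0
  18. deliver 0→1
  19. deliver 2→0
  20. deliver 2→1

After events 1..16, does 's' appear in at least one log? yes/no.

no

after 1 — timeout(0): n0:coor/t1/[-]
after 2 — deliver 0→1: n1:part/t1/[-]
after 3 — deliver 1→0: ·
after 4 — deliver 1→2: ·
after 5 — propose(0,'s'): n0:coor/t2/[-]
after 6 — timeout(0): n0:coor/t3/[-]
after 7 — deliver 1→0: ·
after 8 — deliver 1→2: ·
after 9 — propose(0,'r'): n0:coor/t4/[-]
after 10 — crash(1): n1:✗part/t1/[-]
after 11 — propose(0,'p'): n0:coor/t5/[-]
after 12 — deliver 1→2: ·
after 13 — deliver 1→0: ·
after 14 — recover(1): n1:part/t1/[-]
after 15 — timeout(0): n0:coor/t6/[-]
after 16 — timeout(0): n0:coor/t7/[-]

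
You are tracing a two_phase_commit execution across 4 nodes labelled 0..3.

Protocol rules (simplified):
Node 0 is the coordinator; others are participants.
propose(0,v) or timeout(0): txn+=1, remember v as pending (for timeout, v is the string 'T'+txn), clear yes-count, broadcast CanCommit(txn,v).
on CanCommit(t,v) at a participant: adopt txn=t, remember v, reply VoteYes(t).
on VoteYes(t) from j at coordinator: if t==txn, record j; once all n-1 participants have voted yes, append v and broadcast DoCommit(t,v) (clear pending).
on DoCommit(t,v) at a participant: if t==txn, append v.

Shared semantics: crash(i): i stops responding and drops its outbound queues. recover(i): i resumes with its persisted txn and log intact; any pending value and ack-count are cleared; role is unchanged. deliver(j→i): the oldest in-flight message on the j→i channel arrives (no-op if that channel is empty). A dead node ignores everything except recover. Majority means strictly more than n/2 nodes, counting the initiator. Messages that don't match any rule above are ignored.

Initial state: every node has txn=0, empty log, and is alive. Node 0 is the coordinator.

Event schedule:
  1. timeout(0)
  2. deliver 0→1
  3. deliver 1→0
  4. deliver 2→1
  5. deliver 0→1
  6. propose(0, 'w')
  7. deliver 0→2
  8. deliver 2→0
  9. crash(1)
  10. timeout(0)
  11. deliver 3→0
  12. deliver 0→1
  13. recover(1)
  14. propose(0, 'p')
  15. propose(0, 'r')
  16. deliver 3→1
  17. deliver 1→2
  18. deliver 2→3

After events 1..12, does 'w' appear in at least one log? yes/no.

step 1 timeout(0): 0={coor,t=1,log=-}
step 2 deliver 0→1: 1={part,t=1,log=-}
step 3 deliver 1→0: —
step 4 deliver 2→1: —
step 5 deliver 0→1: —
step 6 propose(0,'w'): 0={coor,t=2,log=-}
step 7 deliver 0→2: 2={part,t=1,log=-}
step 8 deliver 2→0: —
step 9 crash(1): 1={✗part,t=1,log=-}
step 10 timeout(0): 0={coor,t=3,log=-}
step 11 deliver 3→0: —
step 12 deliver 0→1: —

no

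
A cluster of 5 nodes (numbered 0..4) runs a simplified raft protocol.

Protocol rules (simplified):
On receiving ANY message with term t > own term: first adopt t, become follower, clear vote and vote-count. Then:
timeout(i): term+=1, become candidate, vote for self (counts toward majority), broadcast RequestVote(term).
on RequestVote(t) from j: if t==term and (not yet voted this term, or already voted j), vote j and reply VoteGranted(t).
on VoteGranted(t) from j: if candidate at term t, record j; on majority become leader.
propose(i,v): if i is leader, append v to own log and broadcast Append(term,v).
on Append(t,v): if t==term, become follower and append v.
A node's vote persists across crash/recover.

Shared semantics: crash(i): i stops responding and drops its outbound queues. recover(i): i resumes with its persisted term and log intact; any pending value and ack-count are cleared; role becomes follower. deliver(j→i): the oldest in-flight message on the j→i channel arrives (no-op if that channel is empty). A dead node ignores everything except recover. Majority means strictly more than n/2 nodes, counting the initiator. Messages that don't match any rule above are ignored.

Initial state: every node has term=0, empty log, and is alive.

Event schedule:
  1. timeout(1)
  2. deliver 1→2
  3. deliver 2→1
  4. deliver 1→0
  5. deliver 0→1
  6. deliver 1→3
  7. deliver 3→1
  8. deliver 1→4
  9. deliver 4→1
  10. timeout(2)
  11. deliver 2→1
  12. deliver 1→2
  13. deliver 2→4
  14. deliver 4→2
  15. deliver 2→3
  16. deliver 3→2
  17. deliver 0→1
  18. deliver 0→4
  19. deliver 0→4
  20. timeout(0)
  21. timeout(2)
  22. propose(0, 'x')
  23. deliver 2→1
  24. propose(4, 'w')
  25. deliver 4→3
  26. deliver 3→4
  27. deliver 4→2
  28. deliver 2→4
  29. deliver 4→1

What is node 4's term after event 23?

after 1 — timeout(1): n1:cand/t1/[-]
after 2 — deliver 1→2: n2:foll/t1/[-]
after 3 — deliver 2→1: ·
after 4 — deliver 1→0: n0:foll/t1/[-]
after 5 — deliver 0→1: n1:lead/t1/[-]
after 6 — deliver 1→3: n3:foll/t1/[-]
after 7 — deliver 3→1: ·
after 8 — deliver 1→4: n4:foll/t1/[-]
after 9 — deliver 4→1: ·
after 10 — timeout(2): n2:cand/t2/[-]
after 11 — deliver 2→1: n1:foll/t2/[-]
after 12 — deliver 1→2: ·
after 13 — deliver 2→4: n4:foll/t2/[-]
after 14 — deliver 4→2: n2:lead/t2/[-]
after 15 — deliver 2→3: n3:foll/t2/[-]
after 16 — deliver 3→2: ·
after 17 — deliver 0→1: ·
after 18 — deliver 0→4: ·
after 19 — deliver 0→4: ·
after 20 — timeout(0): n0:cand/t2/[-]
after 21 — timeout(2): n2:cand/t3/[-]
after 22 — propose(0,'x'): ·
after 23 — deliver 2→1: n1:foll/t3/[-]

2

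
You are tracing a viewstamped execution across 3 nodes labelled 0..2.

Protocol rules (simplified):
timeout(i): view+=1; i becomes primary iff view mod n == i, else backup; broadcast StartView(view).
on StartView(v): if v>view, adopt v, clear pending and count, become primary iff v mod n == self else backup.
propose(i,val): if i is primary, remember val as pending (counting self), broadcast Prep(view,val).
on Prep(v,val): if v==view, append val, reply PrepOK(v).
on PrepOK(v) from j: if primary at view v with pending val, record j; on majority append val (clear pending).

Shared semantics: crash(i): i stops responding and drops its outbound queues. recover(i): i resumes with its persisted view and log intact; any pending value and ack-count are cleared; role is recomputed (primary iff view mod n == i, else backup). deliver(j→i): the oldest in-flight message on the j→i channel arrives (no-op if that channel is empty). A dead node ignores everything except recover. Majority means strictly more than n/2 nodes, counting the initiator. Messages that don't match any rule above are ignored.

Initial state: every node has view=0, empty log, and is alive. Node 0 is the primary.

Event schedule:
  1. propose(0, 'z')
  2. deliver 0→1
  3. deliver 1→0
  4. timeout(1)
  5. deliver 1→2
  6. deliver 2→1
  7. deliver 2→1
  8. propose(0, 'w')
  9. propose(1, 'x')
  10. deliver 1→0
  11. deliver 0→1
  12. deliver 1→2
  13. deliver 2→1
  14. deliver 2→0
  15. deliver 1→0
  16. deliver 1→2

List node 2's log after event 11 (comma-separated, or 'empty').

empty

1. propose(0,'z'):  nop
2. deliver 0→1:  <1:back v0 z>
3. deliver 1→0:  <0:prim v0 z>
4. timeout(1):  <1:prim v1 z>
5. deliver 1→2:  <2:back v1 ->
6. deliver 2→1:  nop
7. deliver 2→1:  nop
8. propose(0,'w'):  nop
9. propose(1,'x'):  nop
10. deliver 1→0:  <0:back v1 z>
11. deliver 0→1:  nop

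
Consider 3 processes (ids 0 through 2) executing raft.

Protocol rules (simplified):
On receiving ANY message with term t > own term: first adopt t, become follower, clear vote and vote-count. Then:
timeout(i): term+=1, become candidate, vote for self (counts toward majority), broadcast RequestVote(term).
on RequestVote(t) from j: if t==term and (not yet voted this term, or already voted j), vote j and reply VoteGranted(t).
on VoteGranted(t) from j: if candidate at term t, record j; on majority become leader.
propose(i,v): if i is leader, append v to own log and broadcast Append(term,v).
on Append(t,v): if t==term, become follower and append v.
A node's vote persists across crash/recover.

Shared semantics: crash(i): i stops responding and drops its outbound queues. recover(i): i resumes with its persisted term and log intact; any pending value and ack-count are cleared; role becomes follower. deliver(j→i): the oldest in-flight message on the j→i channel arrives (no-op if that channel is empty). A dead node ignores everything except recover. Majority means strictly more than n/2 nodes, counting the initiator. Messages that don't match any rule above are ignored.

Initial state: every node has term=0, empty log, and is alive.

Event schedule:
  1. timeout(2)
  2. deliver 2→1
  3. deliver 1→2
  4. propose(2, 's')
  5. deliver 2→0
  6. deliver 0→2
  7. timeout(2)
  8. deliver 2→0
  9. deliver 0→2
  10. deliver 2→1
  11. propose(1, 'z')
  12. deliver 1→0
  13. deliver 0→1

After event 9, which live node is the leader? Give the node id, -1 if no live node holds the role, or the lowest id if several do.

[1] timeout(2) → N2(cand t1 [-])
[2] deliver 2→1 → N1(foll t1 [-])
[3] deliver 1→2 → N2(lead t1 [-])
[4] propose(2,'s') → N2(lead t1 [s])
[5] deliver 2→0 → N0(foll t1 [-])
[6] deliver 0→2 → ∅
[7] timeout(2) → N2(cand t2 [s])
[8] deliver 2→0 → N0(foll t1 [s])
[9] deliver 0→2 → ∅

-1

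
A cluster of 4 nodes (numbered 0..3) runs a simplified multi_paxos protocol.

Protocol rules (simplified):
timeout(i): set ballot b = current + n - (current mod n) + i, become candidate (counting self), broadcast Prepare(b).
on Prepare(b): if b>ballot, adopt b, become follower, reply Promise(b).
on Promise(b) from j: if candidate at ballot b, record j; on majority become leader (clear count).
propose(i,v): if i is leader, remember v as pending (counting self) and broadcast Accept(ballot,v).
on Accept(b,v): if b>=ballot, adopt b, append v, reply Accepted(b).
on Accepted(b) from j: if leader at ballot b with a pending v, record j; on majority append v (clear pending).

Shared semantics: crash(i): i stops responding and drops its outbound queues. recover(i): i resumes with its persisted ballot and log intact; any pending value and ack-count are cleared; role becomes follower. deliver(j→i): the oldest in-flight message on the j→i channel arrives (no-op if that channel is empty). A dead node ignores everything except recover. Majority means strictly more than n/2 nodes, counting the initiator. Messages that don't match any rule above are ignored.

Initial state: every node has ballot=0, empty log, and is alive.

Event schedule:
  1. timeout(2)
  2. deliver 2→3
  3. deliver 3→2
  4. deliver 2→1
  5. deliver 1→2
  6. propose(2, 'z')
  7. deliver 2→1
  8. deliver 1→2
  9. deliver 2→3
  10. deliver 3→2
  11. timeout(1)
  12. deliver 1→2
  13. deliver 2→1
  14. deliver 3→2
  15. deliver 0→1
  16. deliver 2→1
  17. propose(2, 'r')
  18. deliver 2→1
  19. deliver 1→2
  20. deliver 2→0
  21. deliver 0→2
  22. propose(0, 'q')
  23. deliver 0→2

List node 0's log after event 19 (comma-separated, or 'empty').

e1 timeout(2): 2[cand,b=6,-]
e2 deliver 2→3: 3[foll,b=6,-]
e3 deliver 3→2: ·
e4 deliver 2→1: 1[foll,b=6,-]
e5 deliver 1→2: 2[lead,b=6,-]
e6 propose(2,'z'): ·
e7 deliver 2→1: 1[foll,b=6,z]
e8 deliver 1→2: ·
e9 deliver 2→3: 3[foll,b=6,z]
e10 deliver 3→2: 2[lead,b=6,z]
e11 timeout(1): 1[cand,b=9,z]
e12 deliver 1→2: 2[foll,b=9,z]
e13 deliver 2→1: ·
e14 deliver 3→2: ·
e15 deliver 0→1: ·
e16 deliver 2→1: ·
e17 propose(2,'r'): ·
e18 deliver 2→1: ·
e19 deliver 1→2: ·

empty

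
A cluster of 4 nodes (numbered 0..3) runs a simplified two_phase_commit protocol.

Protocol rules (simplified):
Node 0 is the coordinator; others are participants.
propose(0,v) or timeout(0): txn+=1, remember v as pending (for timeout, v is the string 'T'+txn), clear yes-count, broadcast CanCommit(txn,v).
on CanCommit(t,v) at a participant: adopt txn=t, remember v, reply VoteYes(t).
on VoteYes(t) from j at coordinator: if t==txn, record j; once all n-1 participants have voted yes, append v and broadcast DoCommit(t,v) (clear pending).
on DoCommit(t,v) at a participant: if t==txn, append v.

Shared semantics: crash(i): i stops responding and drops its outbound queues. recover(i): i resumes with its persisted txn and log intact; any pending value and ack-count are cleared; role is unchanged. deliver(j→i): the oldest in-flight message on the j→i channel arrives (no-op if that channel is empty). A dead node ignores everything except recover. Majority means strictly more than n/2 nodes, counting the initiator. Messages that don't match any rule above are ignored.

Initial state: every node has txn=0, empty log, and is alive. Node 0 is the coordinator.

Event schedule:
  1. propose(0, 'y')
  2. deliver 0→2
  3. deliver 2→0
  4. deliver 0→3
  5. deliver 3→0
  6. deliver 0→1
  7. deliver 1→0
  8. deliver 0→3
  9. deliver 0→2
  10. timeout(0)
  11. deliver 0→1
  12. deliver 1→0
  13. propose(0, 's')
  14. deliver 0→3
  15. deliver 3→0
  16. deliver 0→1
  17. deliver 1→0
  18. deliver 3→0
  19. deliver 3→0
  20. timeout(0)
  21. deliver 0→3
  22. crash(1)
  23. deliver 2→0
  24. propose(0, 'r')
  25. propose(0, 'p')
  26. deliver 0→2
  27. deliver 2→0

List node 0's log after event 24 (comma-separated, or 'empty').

e1 propose(0,'y'): 0[coor,t=1,-]
e2 deliver 0→2: 2[part,t=1,-]
e3 deliver 2→0: ·
e4 deliver 0→3: 3[part,t=1,-]
e5 deliver 3→0: ·
e6 deliver 0→1: 1[part,t=1,-]
e7 deliver 1→0: 0[coor,t=1,y]
e8 deliver 0→3: 3[part,t=1,y]
e9 deliver 0→2: 2[part,t=1,y]
e10 timeout(0): 0[coor,t=2,y]
e11 deliver 0→1: 1[part,t=1,y]
e12 deliver 1→0: ·
e13 propose(0,'s'): 0[coor,t=3,y]
e14 deliver 0→3: 3[part,t=2,y]
e15 deliver 3→0: ·
e16 deliver 0→1: 1[part,t=2,y]
e17 deliver 1→0: ·
e18 deliver 3→0: ·
e19 deliver 3→0: ·
e20 timeout(0): 0[coor,t=4,y]
e21 deliver 0→3: 3[part,t=3,y]
e22 crash(1): 1[✗part,t=2,y]
e23 deliver 2→0: ·
e24 propose(0,'r'): 0[coor,t=5,y]

y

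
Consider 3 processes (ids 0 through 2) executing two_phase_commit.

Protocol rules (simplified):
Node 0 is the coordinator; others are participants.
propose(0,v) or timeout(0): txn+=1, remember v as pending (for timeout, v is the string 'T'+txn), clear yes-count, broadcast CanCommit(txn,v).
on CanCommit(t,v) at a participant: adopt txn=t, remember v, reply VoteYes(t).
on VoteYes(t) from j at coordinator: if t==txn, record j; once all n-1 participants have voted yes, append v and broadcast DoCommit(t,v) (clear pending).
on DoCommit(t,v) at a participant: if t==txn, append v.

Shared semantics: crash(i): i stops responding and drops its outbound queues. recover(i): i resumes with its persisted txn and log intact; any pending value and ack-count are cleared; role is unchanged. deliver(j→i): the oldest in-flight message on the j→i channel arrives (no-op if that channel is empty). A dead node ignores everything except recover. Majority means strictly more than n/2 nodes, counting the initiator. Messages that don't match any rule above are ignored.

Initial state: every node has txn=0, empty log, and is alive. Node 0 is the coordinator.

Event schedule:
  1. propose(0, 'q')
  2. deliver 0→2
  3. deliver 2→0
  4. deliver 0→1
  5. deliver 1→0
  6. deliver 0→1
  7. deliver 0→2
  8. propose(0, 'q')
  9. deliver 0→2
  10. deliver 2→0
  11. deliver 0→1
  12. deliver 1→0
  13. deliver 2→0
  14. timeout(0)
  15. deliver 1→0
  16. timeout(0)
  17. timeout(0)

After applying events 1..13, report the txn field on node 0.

2

after 1 — propose(0,'q'): n0:coor/t1/[-]
after 2 — deliver 0→2: n2:part/t1/[-]
after 3 — deliver 2→0: ·
after 4 — deliver 0→1: n1:part/t1/[-]
after 5 — deliver 1→0: n0:coor/t1/[q]
after 6 — deliver 0→1: n1:part/t1/[q]
after 7 — deliver 0→2: n2:part/t1/[q]
after 8 — propose(0,'q'): n0:coor/t2/[q]
after 9 — deliver 0→2: n2:part/t2/[q]
after 10 — deliver 2→0: ·
after 11 — deliver 0→1: n1:part/t2/[q]
after 12 — deliver 1→0: n0:coor/t2/[q,q]
after 13 — deliver 2→0: ·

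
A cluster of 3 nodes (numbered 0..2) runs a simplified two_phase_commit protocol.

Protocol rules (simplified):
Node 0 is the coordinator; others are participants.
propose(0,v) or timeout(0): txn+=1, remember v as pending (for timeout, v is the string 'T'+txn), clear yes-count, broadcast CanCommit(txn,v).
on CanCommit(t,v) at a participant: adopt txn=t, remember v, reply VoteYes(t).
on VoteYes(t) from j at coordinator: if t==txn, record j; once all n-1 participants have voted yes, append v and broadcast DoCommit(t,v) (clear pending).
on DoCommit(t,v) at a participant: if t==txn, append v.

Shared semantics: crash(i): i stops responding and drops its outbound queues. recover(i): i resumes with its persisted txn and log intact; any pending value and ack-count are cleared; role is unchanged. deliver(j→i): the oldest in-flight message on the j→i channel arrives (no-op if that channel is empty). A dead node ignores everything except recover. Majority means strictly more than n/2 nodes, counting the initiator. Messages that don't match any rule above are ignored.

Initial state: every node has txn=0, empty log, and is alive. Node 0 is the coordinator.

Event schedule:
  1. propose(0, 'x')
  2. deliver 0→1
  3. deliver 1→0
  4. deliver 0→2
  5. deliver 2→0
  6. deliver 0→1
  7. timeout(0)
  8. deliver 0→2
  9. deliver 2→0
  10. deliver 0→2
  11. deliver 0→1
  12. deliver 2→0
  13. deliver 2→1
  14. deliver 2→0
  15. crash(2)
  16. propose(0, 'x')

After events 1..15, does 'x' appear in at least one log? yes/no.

1. propose(0,'x'):  <0:coor t1 ->
2. deliver 0→1:  <1:part t1 ->
3. deliver 1→0:  nop
4. deliver 0→2:  <2:part t1 ->
5. deliver 2→0:  <0:coor t1 x>
6. deliver 0→1:  <1:part t1 x>
7. timeout(0):  <0:coor t2 x>
8. deliver 0→2:  <2:part t1 x>
9. deliver 2→0:  nop
10. deliver 0→2:  <2:part t2 x>
11. deliver 0→1:  <1:part t2 x>
12. deliver 2→0:  nop
13. deliver 2→1:  nop
14. deliver 2→0:  nop
15. crash(2):  <2:✗part t2 x>

yes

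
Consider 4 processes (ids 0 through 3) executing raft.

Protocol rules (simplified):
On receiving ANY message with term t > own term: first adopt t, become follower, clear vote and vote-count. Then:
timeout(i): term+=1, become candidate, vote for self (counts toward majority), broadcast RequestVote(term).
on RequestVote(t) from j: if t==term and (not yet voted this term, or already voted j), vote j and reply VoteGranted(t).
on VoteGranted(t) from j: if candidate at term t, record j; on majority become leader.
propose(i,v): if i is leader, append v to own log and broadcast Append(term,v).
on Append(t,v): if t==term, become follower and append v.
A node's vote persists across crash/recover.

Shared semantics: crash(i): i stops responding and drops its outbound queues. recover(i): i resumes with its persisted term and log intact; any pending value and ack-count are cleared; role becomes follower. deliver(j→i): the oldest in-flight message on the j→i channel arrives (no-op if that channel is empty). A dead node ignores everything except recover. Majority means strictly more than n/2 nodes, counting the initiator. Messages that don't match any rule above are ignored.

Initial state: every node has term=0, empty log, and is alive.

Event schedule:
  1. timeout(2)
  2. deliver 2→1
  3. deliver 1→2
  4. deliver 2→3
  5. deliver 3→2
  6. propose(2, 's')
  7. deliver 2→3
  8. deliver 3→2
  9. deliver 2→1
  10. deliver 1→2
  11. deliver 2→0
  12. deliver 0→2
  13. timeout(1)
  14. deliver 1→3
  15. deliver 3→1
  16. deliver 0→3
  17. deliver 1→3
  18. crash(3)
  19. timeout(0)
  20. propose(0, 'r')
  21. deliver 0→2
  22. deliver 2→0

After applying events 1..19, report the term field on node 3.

2

[1] timeout(2) → N2(cand t1 [-])
[2] deliver 2→1 → N1(foll t1 [-])
[3] deliver 1→2 → ∅
[4] deliver 2→3 → N3(foll t1 [-])
[5] deliver 3→2 → N2(lead t1 [-])
[6] propose(2,'s') → N2(lead t1 [s])
[7] deliver 2→3 → N3(foll t1 [s])
[8] deliver 3→2 → ∅
[9] deliver 2→1 → N1(foll t1 [s])
[10] deliver 1→2 → ∅
[11] deliver 2→0 → N0(foll t1 [-])
[12] deliver 0→2 → ∅
[13] timeout(1) → N1(cand t2 [s])
[14] deliver 1→3 → N3(foll t2 [s])
[15] deliver 3→1 → ∅
[16] deliver 0→3 → ∅
[17] deliver 1→3 → ∅
[18] crash(3) → N3(✗foll t2 [s])
[19] timeout(0) → N0(cand t2 [-])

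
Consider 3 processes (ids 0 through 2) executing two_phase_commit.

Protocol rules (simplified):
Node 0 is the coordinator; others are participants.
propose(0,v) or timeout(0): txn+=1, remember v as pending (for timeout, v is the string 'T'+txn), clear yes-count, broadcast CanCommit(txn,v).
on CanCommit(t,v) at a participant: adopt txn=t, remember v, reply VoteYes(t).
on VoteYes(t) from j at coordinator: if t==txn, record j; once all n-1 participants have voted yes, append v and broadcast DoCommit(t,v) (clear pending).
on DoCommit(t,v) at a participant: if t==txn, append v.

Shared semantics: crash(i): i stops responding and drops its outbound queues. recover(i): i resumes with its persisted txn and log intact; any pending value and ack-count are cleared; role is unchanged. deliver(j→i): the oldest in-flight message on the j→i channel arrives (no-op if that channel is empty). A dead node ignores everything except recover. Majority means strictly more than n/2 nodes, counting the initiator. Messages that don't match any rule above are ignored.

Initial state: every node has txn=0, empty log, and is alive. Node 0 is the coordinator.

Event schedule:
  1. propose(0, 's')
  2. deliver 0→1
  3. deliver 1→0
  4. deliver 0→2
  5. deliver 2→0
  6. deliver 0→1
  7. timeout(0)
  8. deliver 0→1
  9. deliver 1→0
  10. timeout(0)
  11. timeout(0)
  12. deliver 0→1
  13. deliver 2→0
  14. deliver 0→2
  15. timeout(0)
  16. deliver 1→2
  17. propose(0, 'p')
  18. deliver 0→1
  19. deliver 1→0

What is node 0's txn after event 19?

6

[1] propose(0,'s') → N0(coor t1 [-])
[2] deliver 0→1 → N1(part t1 [-])
[3] deliver 1→0 → ∅
[4] deliver 0→2 → N2(part t1 [-])
[5] deliver 2→0 → N0(coor t1 [s])
[6] deliver 0→1 → N1(part t1 [s])
[7] timeout(0) → N0(coor t2 [s])
[8] deliver 0→1 → N1(part t2 [s])
[9] deliver 1→0 → ∅
[10] timeout(0) → N0(coor t3 [s])
[11] timeout(0) → N0(coor t4 [s])
[12] deliver 0→1 → N1(part t3 [s])
[13] deliver 2→0 → ∅
[14] deliver 0→2 → N2(part t1 [s])
[15] timeout(0) → N0(coor t5 [s])
[16] deliver 1→2 → ∅
[17] propose(0,'p') → N0(coor t6 [s])
[18] deliver 0→1 → N1(part t4 [s])
[19] deliver 1→0 → ∅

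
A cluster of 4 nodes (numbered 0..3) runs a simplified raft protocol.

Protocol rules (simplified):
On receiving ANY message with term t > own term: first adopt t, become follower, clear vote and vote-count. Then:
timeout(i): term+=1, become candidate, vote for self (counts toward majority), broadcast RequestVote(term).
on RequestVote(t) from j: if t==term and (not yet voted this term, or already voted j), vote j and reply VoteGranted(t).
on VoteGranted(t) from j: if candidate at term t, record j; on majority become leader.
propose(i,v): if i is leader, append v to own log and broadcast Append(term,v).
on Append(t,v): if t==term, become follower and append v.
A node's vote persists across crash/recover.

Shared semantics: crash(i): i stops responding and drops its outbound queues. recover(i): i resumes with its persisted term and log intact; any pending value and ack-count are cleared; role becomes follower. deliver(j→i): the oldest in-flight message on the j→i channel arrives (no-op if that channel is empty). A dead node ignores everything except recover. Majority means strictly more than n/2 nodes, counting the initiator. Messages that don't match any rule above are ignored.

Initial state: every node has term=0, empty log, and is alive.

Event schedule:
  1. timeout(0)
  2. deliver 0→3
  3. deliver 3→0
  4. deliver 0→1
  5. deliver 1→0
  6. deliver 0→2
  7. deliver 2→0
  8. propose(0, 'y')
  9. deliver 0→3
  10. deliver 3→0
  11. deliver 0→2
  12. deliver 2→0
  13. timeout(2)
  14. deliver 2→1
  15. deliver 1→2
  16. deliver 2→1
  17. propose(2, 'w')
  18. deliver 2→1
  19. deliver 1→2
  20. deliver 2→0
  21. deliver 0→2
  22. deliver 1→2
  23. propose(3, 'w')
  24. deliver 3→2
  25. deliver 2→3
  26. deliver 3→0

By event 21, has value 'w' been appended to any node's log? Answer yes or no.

1. timeout(0):  <0:cand t1 ->
2. deliver 0→3:  <3:foll t1 ->
3. deliver 3→0:  nop
4. deliver 0→1:  <1:foll t1 ->
5. deliver 1→0:  <0:lead t1 ->
6. deliver 0→2:  <2:foll t1 ->
7. deliver 2→0:  nop
8. propose(0,'y'):  <0:lead t1 y>
9. deliver 0→3:  <3:foll t1 y>
10. deliver 3→0:  nop
11. deliver 0→2:  <2:foll t1 y>
12. deliver 2→0:  nop
13. timeout(2):  <2:cand t2 y>
14. deliver 2→1:  <1:foll t2 ->
15. deliver 1→2:  nop
16. deliver 2→1:  nop
17. propose(2,'w'):  nop
18. deliver 2→1:  nop
19. deliver 1→2:  nop
20. deliver 2→0:  <0:foll t2 y>
21. deliver 0→2:  <2:lead t2 y>

no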